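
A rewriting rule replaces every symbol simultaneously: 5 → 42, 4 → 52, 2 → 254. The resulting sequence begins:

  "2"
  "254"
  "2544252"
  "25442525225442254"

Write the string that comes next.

25442525225442254422542544252522542544252

Applying the rule to each of the 17 symbols of 25442525225442254 gives the pieces 254 42 52 52 254 42 254 42 254 254 42 52 52 254 254 42 52, which concatenate to the answer.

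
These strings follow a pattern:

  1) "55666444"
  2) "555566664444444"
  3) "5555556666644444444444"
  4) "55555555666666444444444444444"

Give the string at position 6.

Reading off run lengths: 5 runs 2, 4, 6, 8; 6 runs 3, 4, 5, 6; 4 runs 3, 7, 11, 15 — each is linear in n (n = 1, 2, …).
For term 6, n = 6, so the run lengths are 12, 8, 23.

5555555555556666666644444444444444444444444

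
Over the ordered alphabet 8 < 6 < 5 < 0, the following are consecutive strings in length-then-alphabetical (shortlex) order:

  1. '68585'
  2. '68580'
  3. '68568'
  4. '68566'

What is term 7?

68558

Continuing the enumeration 3 steps past 68566: 68566 → 68565 → 68560 → (answer).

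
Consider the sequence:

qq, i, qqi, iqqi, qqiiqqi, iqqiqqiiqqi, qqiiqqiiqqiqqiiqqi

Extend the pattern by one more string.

Each term (from the third on) is the two preceding terms concatenated in order: term 3 = qq·i = qqi.
Continuing: iqqiqqiiqqi · qqiiqqiiqqiqqiiqqi gives term 8.

iqqiqqiiqqiqqiiqqiiqqiqqiiqqi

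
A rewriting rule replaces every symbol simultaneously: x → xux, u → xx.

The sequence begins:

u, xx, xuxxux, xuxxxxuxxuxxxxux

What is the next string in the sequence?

Replace each of the 16 characters of xuxxxxuxxuxxxxux in place — xux xx xux xux xux xux xx xux xux xx xux xux xux xux xx xux — and concatenate.

xuxxxxuxxuxxuxxuxxxxuxxuxxxxuxxuxxuxxuxxxxux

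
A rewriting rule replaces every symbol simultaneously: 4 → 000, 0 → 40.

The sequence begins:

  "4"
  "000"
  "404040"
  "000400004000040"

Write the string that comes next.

404040000404040400004040404000040

Applying the rule to each of the 15 symbols of 000400004000040 gives the pieces 40 40 40 000 40 40 40 40 000 40 40 40 40 000 40, which concatenate to the answer.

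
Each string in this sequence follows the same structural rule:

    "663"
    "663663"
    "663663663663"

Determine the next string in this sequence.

663663663663663663663663

Every step duplicates the string.
So the next term is two copies of 663663663663.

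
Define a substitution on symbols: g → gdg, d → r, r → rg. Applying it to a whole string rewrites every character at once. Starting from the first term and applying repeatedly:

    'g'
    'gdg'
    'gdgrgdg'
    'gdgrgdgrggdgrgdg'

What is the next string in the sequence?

Applying the rule to each of the 16 symbols of gdgrgdgrggdgrgdg gives the pieces gdg r gdg rg gdg r gdg rg gdg gdg r gdg rg gdg r gdg, which concatenate to the answer.

gdgrgdgrggdgrgdgrggdggdgrgdgrggdgrgdg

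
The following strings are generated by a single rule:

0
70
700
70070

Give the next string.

Each term (from the third on) is the previous term followed by the one before it: term 3 = 70·0 = 700.
So term 5 is 70070·700.

70070700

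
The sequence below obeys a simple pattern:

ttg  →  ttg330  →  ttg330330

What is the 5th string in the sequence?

The strings grow by a fixed suffix 330 each time.
From ttg330330, 2 further steps: ttg330330 → ttg330330330 → (answer).

ttg330330330330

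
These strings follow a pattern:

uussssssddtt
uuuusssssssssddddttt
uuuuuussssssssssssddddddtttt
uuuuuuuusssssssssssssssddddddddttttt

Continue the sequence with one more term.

The n-th term is 2n-2 u's then 3n s's then 2n-2 d's then n t's, where the shown terms are n = 2, 3, 4, 5.
Setting n = 6 gives 10, 18, 10, 6 characters in each block.

uuuuuuuuuussssssssssssssssssddddddddddtttttt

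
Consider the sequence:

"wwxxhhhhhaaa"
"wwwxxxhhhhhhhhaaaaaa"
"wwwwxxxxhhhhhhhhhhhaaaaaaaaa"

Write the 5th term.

wwwwwwxxxxxxhhhhhhhhhhhhhhhhhaaaaaaaaaaaaaaa

The n-th term is n+1 w's then n+1 x's then 3n+2 h's then 3n a's (n = 1, 2, …).
At n = 5 the blocks have lengths 6, 6, 17, 15.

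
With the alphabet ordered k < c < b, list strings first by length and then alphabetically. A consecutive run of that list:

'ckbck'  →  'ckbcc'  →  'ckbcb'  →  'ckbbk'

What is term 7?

Continuing the enumeration 3 steps past ckbbk: ckbbk → ckbbc → ckbbb → (answer).

cckkk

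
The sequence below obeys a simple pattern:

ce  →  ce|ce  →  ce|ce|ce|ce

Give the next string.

s(k+1) = s(k)·|·s(k) — each term doubles the last with '|' between the halves.
One more doubling of ce|ce|ce|ce gives the answer.

ce|ce|ce|ce|ce|ce|ce|ce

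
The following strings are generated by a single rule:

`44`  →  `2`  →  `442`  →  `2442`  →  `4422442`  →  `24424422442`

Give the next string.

442244224424422442

This is a Fibonacci-style word recurrence s(k) = s(k−2)·s(k−1): e.g. 44·2 = 442.
Continuing: 4422442 · 24424422442 gives term 7.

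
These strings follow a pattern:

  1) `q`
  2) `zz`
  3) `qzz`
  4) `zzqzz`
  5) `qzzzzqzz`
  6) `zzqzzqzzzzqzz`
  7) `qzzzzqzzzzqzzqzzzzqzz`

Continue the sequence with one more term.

zzqzzqzzzzqzzqzzzzqzzzzqzzqzzzzqzz

From term 3 onward, concatenate the second-to-last term with the last: q·zz = qzz, zz·qzz = zzqzz, …
Continuing: zzqzzqzzzzqzz · qzzzzqzzzzqzzqzzzzqzz gives term 8.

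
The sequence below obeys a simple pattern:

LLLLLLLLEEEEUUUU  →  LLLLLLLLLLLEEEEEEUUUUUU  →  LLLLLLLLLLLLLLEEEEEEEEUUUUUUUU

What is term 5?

LLLLLLLLLLLLLLLLLLLLEEEEEEEEEEEEUUUUUUUUUUUU

Each string has the form L^{3n+2} E^{2n} U^{2n}, where the shown terms are n = 2, 3, 4.
For term 5, n = 6, so the run lengths are 20, 12, 12.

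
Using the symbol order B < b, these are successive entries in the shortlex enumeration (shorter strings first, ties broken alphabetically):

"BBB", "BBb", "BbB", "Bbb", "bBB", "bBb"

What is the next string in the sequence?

bbB

The successor of bBb increments the rightmost position that isn't already b and resets every position after it to B.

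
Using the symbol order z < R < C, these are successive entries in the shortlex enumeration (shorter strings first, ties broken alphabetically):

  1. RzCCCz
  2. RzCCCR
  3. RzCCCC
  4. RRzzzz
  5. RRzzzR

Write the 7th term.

Continuing the enumeration 2 steps past RRzzzR: RRzzzR → RRzzzC → (answer).

RRzzRz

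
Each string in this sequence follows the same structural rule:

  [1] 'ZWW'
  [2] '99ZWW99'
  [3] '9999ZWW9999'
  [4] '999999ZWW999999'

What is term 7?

999999999999ZWW999999999999

Every step adds 99 to the front and 99 to the end of the previous string.
From 999999ZWW999999, 3 further steps: 999999ZWW999999 → 99999999ZWW99999999 → 9999999999ZWW9999999999 → (answer).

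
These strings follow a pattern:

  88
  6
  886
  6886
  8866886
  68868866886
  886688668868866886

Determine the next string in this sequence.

From term 3 onward, concatenate the second-to-last term with the last: 88·6 = 886, 6·886 = 6886, …
So term 8 is 68868866886·886688668868866886.

68868866886886688668868866886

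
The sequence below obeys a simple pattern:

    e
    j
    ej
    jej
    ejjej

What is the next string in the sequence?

jejejjej

Each term (from the third on) is the two preceding terms concatenated in order: term 3 = e·j = ej.
So term 6 is jej·ejjej.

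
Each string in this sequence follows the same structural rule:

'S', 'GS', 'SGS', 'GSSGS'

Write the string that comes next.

This is a Fibonacci-style word recurrence s(k) = s(k−2)·s(k−1): e.g. S·GS = SGS.
The next term joins SGS and GSSGS.

SGSGSSGS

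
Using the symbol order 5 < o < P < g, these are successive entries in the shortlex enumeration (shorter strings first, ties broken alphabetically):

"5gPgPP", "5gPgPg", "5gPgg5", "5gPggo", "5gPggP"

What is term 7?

5gg555

Continuing the enumeration 2 steps past 5gPggP: 5gPggP → 5gPggg → (answer).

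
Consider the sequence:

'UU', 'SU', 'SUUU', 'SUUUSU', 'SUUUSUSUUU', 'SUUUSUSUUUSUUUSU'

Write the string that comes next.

SUUUSUSUUUSUUUSUSUUUSUSUUU

This is a Fibonacci-style word recurrence s(k) = s(k−1)·s(k−2): e.g. SU·UU = SUUU.
So term 7 is SUUUSUSUUUSUUUSU·SUUUSUSUUU.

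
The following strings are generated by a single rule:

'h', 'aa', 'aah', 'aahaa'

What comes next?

aahaaaah

Each term (from the third on) is the previous term followed by the one before it: term 3 = aa·h = aah.
Continuing: aahaa · aah gives term 5.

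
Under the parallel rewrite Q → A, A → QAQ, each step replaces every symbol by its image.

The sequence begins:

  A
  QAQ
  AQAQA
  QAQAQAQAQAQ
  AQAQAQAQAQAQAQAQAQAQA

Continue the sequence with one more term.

QAQAQAQAQAQAQAQAQAQAQAQAQAQAQAQAQAQAQAQAQAQ

φ(AQAQAQAQAQAQAQAQAQAQA) expands symbol-by-symbol to QAQ A QAQ A QAQ A QAQ A QAQ A QAQ A QAQ A QAQ A QAQ A QAQ A QAQ; joining the 21 pieces gives the next term.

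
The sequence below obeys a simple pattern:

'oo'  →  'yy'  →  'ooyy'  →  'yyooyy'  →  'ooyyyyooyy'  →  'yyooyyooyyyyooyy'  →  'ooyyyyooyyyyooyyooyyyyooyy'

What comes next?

yyooyyooyyyyooyyooyyyyooyyyyooyyooyyyyooyy

This is a Fibonacci-style word recurrence s(k) = s(k−2)·s(k−1): e.g. oo·yy = ooyy.
So term 8 is yyooyyooyyyyooyy·ooyyyyooyyyyooyyooyyyyooyy.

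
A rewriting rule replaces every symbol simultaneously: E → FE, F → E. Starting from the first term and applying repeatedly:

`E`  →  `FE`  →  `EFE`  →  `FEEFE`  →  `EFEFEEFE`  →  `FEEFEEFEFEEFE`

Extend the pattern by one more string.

Rewriting the 13 symbols of FEEFEEFEFEEFE one by one yields E FE FE E FE FE E FE E FE FE E FE; concatenated:

EFEFEEFEFEEFEEFEFEEFE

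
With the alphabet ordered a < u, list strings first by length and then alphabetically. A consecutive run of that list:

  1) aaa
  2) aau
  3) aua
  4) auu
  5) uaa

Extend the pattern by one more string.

uau

The successor of uaa increments the rightmost position that isn't already u and resets every position after it to a.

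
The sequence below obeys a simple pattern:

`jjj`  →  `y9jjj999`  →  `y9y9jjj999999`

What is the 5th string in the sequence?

s(k+1) = y9·s(k)·999, so each term gains y9 as a prefix and 999 as a suffix.
From y9y9jjj999999, 2 further steps: y9y9jjj999999 → y9y9y9jjj999999999 → (answer).

y9y9y9y9jjj999999999999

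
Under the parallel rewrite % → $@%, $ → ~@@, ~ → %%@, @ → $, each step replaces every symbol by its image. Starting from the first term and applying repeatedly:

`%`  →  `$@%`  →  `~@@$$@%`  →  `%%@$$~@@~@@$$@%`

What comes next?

Applying the rule to each of the 15 symbols of %%@$$~@@~@@$$@% gives the pieces $@% $@% $ ~@@ ~@@ %%@ $ $ %%@ $ $ ~@@ ~@@ $ $@%, which concatenate to the answer.

$@%$@%$~@@~@@%%@$$%%@$$~@@~@@$$@%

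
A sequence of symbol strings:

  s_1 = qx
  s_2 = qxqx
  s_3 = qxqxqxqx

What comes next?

qxqxqxqxqxqxqxqx

Every step duplicates the string.
One more doubling of qxqxqxqx gives the answer.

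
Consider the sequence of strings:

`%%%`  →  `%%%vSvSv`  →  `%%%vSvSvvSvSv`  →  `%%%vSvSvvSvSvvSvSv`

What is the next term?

Every step adds vSvSv to the end: s(k+1) = s(k)·vSvSv.
Applying this once more to %%%vSvSvvSvSvvSvSv:

%%%vSvSvvSvSvvSvSvvSvSv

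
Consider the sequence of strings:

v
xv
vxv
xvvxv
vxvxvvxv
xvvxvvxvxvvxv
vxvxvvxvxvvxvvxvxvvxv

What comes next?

xvvxvvxvxvvxvvxvxvvxvxvvxvvxvxvvxv

From term 3 onward, concatenate the second-to-last term with the last: v·xv = vxv, xv·vxv = xvvxv, …
Continuing: xvvxvvxvxvvxv · vxvxvvxvxvvxvvxvxvvxv gives term 8.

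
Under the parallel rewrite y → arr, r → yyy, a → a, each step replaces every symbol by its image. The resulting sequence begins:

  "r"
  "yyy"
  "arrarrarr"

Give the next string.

Expanding arrarrarr: a→a, r→yyy, r→yyy, a→a, r→yyy, r→yyy, a→a, r→yyy, r→yyy. Concatenated: a yyy yyy a yyy yyy a yyy yyy.

ayyyyyyayyyyyyayyyyyy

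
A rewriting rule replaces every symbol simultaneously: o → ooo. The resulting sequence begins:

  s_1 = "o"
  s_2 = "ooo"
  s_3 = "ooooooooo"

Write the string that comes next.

ooooooooooooooooooooooooooo

Rewriting each symbol of ooooooooo: o→ooo, o→ooo, o→ooo, o→ooo, o→ooo, o→ooo, o→ooo, o→ooo, o→ooo, which concatenates to ooo ooo ooo ooo ooo ooo ooo ooo ooo.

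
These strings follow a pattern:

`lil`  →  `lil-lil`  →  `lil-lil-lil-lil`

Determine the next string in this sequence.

s(k+1) = s(k)·-·s(k) — each term doubles the last with '-' between the halves.
Doubling lil-lil-lil-lil with '-' between the halves:

lil-lil-lil-lil-lil-lil-lil-lil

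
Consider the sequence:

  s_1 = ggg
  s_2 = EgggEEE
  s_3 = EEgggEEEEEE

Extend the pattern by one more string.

EEEgggEEEEEEEEE

Every step adds E to the front and EEE to the end of the previous string.
So the next term is E·EEgggEEEEEE·EEE.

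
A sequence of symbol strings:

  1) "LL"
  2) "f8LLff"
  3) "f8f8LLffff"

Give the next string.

Each term wraps the previous one in f8 on the left and ff on the right.
Applying this once more to f8f8LLffff:

f8f8f8LLffffff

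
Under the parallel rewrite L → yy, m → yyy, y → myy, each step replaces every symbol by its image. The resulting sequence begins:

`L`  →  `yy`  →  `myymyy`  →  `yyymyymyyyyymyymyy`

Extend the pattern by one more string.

φ(yyymyymyyyyymyymyy) expands symbol-by-symbol to myy myy myy yyy myy myy yyy myy myy myy myy myy yyy myy myy yyy myy myy; joining the 18 pieces gives the next term.

myymyymyyyyymyymyyyyymyymyymyymyymyyyyymyymyyyyymyymyy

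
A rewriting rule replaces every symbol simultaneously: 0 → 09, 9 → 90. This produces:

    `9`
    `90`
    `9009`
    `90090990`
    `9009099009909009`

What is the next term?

φ(9009099009909009) expands symbol-by-symbol to 90 09 09 90 09 90 90 09 09 90 90 09 90 09 09 90; joining the 16 pieces gives the next term.

90090990099090090990900990090990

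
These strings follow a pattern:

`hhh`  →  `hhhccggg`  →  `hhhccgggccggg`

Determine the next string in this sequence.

Each term is the previous one with ccggg appended.
One more step from hhhccgggccggg gives the answer.

hhhccgggccgggccggg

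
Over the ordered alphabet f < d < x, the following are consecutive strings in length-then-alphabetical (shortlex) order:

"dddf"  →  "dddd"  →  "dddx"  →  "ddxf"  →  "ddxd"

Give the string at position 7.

Stepping forward 2 times from ddxd: ddxd → ddxx, then the target.

dxff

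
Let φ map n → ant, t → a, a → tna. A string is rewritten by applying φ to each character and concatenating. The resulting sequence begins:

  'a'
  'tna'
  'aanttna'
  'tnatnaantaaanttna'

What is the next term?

aanttnaaanttnatnaantatnatnatnaantaaanttna

Applying the rule to each of the 17 symbols of tnatnaantaaanttna gives the pieces a ant tna a ant tna tna ant a tna tna tna ant a a ant tna, which concatenate to the answer.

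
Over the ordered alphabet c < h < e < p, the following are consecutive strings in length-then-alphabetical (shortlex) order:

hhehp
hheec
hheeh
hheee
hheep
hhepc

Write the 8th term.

Stepping forward 2 times from hhepc: hhepc → hheph, then the target.

hhepe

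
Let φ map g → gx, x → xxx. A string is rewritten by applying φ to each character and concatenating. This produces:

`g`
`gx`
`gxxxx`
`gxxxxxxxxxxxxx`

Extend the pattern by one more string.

φ(gxxxxxxxxxxxxx) expands symbol-by-symbol to gx xxx xxx xxx xxx xxx xxx xxx xxx xxx xxx xxx xxx xxx; joining the 14 pieces gives the next term.

gxxxxxxxxxxxxxxxxxxxxxxxxxxxxxxxxxxxxxxxx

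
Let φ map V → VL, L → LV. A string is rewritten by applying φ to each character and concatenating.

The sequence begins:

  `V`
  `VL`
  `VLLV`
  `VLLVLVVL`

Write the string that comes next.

VLLVLVVLLVVLVLLV

Expanding VLLVLVVL: V→VL, L→LV, L→LV, V→VL, L→LV, V→VL, V→VL, L→LV. Concatenated: VL LV LV VL LV VL VL LV.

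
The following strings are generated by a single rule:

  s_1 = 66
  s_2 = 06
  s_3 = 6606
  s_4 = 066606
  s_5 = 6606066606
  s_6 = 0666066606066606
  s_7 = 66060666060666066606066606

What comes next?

From term 3 onward, concatenate the second-to-last term with the last: 66·06 = 6606, 06·6606 = 066606, …
So term 8 is 0666066606066606·66060666060666066606066606.

066606660606660666060666060666066606066606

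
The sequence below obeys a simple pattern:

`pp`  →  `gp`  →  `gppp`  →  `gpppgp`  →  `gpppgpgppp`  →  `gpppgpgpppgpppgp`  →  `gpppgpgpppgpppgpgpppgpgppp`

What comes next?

gpppgpgpppgpppgpgpppgpgpppgpppgpgpppgpppgp

Each term (from the third on) is the previous term followed by the one before it: term 3 = gp·pp = gppp.
The next term joins gpppgpgpppgpppgpgpppgpgppp and gpppgpgpppgpppgp.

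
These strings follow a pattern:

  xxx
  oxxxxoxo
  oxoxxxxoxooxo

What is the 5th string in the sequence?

Each term wraps the previous one in ox on the left and oxo on the right.
From oxoxxxxoxooxo, 2 further steps: oxoxxxxoxooxo → oxoxoxxxxoxooxooxo → (answer).

oxoxoxoxxxxoxooxooxooxo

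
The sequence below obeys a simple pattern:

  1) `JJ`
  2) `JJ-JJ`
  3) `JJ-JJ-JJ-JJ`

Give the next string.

Every step duplicates the string with '-' between the halves.
So the next term is two copies of JJ-JJ-JJ-JJ with '-' between the halves.

JJ-JJ-JJ-JJ-JJ-JJ-JJ-JJ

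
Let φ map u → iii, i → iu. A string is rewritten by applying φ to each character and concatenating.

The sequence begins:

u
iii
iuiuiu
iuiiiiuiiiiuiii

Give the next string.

φ(iuiiiiuiiiiuiii) expands symbol-by-symbol to iu iii iu iu iu iu iii iu iu iu iu iii iu iu iu; joining the 15 pieces gives the next term.

iuiiiiuiuiuiuiiiiuiuiuiuiiiiuiuiu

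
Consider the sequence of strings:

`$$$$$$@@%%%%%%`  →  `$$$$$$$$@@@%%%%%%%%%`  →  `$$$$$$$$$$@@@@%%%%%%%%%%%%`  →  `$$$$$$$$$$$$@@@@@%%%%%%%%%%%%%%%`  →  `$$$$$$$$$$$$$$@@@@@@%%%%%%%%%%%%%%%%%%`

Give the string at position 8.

$$$$$$$$$$$$$$$$$$$$@@@@@@@@@%%%%%%%%%%%%%%%%%%%%%%%%%%%

Reading off run lengths: $ runs 6, 8, 10, 12, 14; @ runs 2, 3, 4, 5, 6; % runs 6, 9, 12, 15, 18 — each is linear in n, where the shown terms are n = 2, 3, 4, 5, 6.
At n = 9 the blocks have lengths 20, 9, 27.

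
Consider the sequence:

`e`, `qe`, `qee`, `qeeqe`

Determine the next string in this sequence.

This is a Fibonacci-style word recurrence s(k) = s(k−1)·s(k−2): e.g. qe·e = qee.
So term 5 is qeeqe·qee.

qeeqeqee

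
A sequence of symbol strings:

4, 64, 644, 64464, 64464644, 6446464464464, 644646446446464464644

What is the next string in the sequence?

Each term (from the third on) is the previous term followed by the one before it: term 3 = 64·4 = 644.
The next term joins 644646446446464464644 and 6446464464464.

6446464464464644646446446464464464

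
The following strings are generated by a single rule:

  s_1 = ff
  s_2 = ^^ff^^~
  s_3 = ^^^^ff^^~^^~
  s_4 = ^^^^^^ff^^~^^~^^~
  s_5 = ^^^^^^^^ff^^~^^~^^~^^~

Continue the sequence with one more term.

Each term wraps the previous one in ^^ on the left and ^^~ on the right.
Applying this once more to ^^^^^^^^ff^^~^^~^^~^^~:

^^^^^^^^^^ff^^~^^~^^~^^~^^~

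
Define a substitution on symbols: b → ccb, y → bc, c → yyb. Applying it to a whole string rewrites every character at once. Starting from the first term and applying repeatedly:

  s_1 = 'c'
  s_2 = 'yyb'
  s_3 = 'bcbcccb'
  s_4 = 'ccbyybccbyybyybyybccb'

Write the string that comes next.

yybyybccbbcbcccbyybyybccbbcbcccbbcbcccbbcbcccbyybyybccb

φ(ccbyybccbyybyybyybccb) expands symbol-by-symbol to yyb yyb ccb bc bc ccb yyb yyb ccb bc bc ccb bc bc ccb bc bc ccb yyb yyb ccb; joining the 21 pieces gives the next term.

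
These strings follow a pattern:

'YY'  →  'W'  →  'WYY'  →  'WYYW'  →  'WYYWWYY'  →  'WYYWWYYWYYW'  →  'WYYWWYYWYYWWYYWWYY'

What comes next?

Each term (from the third on) is the previous term followed by the one before it: term 3 = W·YY = WYY.
Continuing: WYYWWYYWYYWWYYWWYY · WYYWWYYWYYW gives term 8.

WYYWWYYWYYWWYYWWYYWYYWWYYWYYW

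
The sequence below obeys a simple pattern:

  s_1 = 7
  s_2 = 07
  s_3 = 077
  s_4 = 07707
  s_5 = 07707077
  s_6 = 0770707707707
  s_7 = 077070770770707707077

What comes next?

From term 3 onward, concatenate the last term with the second-to-last: 07·7 = 077, 077·07 = 07707, …
Continuing: 077070770770707707077 · 0770707707707 gives term 8.

0770707707707077070770770707707707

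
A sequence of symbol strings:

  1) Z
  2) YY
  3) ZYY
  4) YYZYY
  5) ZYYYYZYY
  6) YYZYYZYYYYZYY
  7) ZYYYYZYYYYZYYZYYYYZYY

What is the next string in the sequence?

Each term (from the third on) is the two preceding terms concatenated in order: term 3 = Z·YY = ZYY.
Continuing: YYZYYZYYYYZYY · ZYYYYZYYYYZYYZYYYYZYY gives term 8.

YYZYYZYYYYZYYZYYYYZYYYYZYYZYYYYZYY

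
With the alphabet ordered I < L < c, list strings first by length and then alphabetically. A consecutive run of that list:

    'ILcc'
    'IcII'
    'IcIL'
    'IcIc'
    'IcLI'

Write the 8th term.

IccI

Advancing 3 positions from IcLI through IcLI → IcLL → IcLc reaches term 8.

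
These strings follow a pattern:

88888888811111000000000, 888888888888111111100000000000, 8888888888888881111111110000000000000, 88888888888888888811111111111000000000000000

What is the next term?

Term n consists of 3n 8's, followed by 2n-1 1's, followed by 2n+3 0's, where the shown terms are n = 3, 4, 5, 6.
At n = 7 the blocks have lengths 21, 13, 17.

888888888888888888888111111111111100000000000000000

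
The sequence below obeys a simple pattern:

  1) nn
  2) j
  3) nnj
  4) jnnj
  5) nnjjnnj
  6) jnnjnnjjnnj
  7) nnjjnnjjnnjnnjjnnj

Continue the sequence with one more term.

Each term (from the third on) is the two preceding terms concatenated in order: term 3 = nn·j = nnj.
Continuing: jnnjnnjjnnj · nnjjnnjjnnjnnjjnnj gives term 8.

jnnjnnjjnnjnnjjnnjjnnjnnjjnnj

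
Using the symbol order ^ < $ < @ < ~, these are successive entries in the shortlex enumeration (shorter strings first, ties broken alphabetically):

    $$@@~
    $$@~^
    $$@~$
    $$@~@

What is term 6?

$$~^^

Advancing 2 positions from $$@~@ through $$@~@ → $$@~~ reaches term 6.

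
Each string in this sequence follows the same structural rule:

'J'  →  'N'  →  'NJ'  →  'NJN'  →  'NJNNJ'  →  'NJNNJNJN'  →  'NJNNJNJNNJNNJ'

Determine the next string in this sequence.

NJNNJNJNNJNNJNJNNJNJN

Each term (from the third on) is the previous term followed by the one before it: term 3 = N·J = NJ.
So term 8 is NJNNJNJNNJNNJ·NJNNJNJN.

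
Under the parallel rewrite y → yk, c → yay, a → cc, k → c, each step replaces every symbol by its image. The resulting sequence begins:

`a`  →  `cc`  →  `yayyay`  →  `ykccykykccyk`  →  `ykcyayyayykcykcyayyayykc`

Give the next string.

ykcyayykccykykccykykcyayykcyayykccykykccykykcyay

Replace each of the 24 characters of ykcyayyayykcykcyayyayykc in place — yk c yay yk cc yk yk cc yk yk c yay yk c yay yk cc yk yk cc yk yk c yay — and concatenate.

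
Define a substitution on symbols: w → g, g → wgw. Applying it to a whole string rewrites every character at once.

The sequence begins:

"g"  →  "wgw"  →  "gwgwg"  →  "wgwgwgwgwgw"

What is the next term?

Apply φ to wgwgwgwgwgw symbol by symbol: w→g, g→wgw, w→g, g→wgw, w→g, g→wgw, w→g, g→wgw, w→g, g→wgw, w→g; joined: g wgw g wgw g wgw g wgw g wgw g.

gwgwgwgwgwgwgwgwgwgwg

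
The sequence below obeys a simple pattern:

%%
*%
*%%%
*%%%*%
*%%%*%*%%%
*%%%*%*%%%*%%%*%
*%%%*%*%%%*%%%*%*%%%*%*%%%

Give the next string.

*%%%*%*%%%*%%%*%*%%%*%*%%%*%%%*%*%%%*%%%*%

Each term (from the third on) is the previous term followed by the one before it: term 3 = *%·%% = *%%%.
So term 8 is *%%%*%*%%%*%%%*%*%%%*%*%%%·*%%%*%*%%%*%%%*%.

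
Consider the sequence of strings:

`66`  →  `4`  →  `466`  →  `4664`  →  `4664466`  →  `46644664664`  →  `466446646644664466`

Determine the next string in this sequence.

This is a Fibonacci-style word recurrence s(k) = s(k−1)·s(k−2): e.g. 4·66 = 466.
Continuing: 466446646644664466 · 46644664664 gives term 8.

46644664664466446646644664664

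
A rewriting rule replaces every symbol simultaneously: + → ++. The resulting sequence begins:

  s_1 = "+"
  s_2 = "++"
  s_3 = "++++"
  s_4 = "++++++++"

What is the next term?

Rewriting each symbol of ++++++++: +→++, +→++, +→++, +→++, +→++, +→++, +→++, +→++, which concatenates to ++ ++ ++ ++ ++ ++ ++ ++.

++++++++++++++++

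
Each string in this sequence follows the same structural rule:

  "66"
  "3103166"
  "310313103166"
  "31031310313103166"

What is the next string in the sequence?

Each term is the previous one with 31031 prepended.
One more step from 31031310313103166 gives the answer.

3103131031310313103166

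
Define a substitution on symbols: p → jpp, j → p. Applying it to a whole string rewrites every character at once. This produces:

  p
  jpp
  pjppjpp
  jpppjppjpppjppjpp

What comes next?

pjppjppjpppjppjpppjppjppjpppjppjpppjppjpp

Applying the rule to each of the 17 symbols of jpppjppjpppjppjpp gives the pieces p jpp jpp jpp p jpp jpp p jpp jpp jpp p jpp jpp p jpp jpp, which concatenate to the answer.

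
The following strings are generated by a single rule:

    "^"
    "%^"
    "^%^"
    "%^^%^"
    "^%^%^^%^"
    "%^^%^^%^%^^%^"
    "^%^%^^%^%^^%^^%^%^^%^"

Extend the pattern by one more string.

%^^%^^%^%^^%^^%^%^^%^%^^%^^%^%^^%^

Each term (from the third on) is the two preceding terms concatenated in order: term 3 = ^·%^ = ^%^.
So term 8 is %^^%^^%^%^^%^·^%^%^^%^%^^%^^%^%^^%^.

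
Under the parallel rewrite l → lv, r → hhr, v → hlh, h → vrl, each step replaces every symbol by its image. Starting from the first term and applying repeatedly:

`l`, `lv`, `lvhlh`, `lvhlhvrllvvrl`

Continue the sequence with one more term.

Replace each of the 13 characters of lvhlhvrllvvrl in place — lv hlh vrl lv vrl hlh hhr lv lv hlh hlh hhr lv — and concatenate.

lvhlhvrllvvrlhlhhhrlvlvhlhhlhhhrlv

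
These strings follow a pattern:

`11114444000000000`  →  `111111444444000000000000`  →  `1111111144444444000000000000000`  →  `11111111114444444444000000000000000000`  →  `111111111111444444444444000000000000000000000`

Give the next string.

Each string has the form 1^{2n-2} 4^{2n-2} 0^{3n}, where the shown terms are n = 3, 4, 5, 6, 7.
For the next term, n = 8, so the run lengths are 14, 14, 24.

1111111111111144444444444444000000000000000000000000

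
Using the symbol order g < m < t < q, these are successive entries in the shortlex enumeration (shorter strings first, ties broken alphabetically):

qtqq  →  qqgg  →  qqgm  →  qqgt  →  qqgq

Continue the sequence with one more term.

Treat qqgq as a base-4 numeral over the given alphabet and add one, carrying through any trailing q's.

qqmg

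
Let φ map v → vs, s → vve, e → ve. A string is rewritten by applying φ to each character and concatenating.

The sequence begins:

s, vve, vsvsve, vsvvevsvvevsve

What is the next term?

vsvvevsvsvevsvvevsvsvevsvvevsve

φ(vsvvevsvvevsve) expands symbol-by-symbol to vs vve vs vs ve vs vve vs vs ve vs vve vs ve; joining the 14 pieces gives the next term.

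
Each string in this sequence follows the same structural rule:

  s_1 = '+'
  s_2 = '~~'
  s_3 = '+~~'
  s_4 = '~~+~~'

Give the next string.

+~~~~+~~

This is a Fibonacci-style word recurrence s(k) = s(k−2)·s(k−1): e.g. +·~~ = +~~.
So term 5 is +~~·~~+~~.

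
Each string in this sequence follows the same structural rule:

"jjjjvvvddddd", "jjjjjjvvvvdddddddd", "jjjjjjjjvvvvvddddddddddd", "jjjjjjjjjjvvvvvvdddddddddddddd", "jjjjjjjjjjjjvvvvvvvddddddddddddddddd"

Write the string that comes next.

Reading off run lengths: j runs 4, 6, 8, 10, 12; v runs 3, 4, 5, 6, 7; d runs 5, 8, 11, 14, 17 — each is linear in n (n = 1, 2, …).
Setting n = 6 gives 14, 8, 20 characters in each block.

jjjjjjjjjjjjjjvvvvvvvvdddddddddddddddddddd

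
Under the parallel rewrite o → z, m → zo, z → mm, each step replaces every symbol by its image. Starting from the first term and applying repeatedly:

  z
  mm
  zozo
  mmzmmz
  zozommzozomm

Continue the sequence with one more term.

Rewriting each symbol of zozommzozomm: z→mm, o→z, z→mm, o→z, m→zo, m→zo, z→mm, o→z, z→mm, o→z, m→zo, m→zo, which concatenates to mm z mm z zo zo mm z mm z zo zo.

mmzmmzzozommzmmzzozo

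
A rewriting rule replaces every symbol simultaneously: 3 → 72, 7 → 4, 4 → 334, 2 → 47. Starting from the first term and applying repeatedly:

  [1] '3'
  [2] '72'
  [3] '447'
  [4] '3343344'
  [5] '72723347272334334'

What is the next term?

447447727233444744772723347272334

φ(72723347272334334) expands symbol-by-symbol to 4 47 4 47 72 72 334 4 47 4 47 72 72 334 72 72 334; joining the 17 pieces gives the next term.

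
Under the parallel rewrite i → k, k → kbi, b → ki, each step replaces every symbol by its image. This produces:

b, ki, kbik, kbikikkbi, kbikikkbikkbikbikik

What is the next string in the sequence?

kbikikkbikkbikbikikkbikbikikkbikikkbikkbi

φ(kbikikkbikkbikbikik) expands symbol-by-symbol to kbi ki k kbi k kbi kbi ki k kbi kbi ki k kbi ki k kbi k kbi; joining the 19 pieces gives the next term.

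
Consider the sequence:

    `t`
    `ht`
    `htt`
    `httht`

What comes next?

htththtt

Each term (from the third on) is the previous term followed by the one before it: term 3 = ht·t = htt.
The next term joins httht and htt.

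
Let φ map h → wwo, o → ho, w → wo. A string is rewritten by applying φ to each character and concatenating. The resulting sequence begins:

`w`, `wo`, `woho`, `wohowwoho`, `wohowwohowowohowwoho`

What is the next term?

φ(wohowwohowowohowwoho) expands symbol-by-symbol to wo ho wwo ho wo wo ho wwo ho wo ho wo ho wwo ho wo wo ho wwo ho; joining the 20 pieces gives the next term.

wohowwohowowohowwohowohowohowwohowowohowwoho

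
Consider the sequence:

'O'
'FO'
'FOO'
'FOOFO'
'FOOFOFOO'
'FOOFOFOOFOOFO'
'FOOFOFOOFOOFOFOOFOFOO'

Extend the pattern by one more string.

Each term (from the third on) is the previous term followed by the one before it: term 3 = FO·O = FOO.
Continuing: FOOFOFOOFOOFOFOOFOFOO · FOOFOFOOFOOFO gives term 8.

FOOFOFOOFOOFOFOOFOFOOFOOFOFOOFOOFO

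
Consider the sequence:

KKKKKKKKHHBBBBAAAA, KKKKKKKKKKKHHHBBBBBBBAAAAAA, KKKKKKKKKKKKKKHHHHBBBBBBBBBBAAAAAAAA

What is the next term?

KKKKKKKKKKKKKKKKKHHHHHBBBBBBBBBBBBBAAAAAAAAAA

Term n consists of 3n+2 K's, followed by n H's, followed by 3n-2 B's, followed by 2n A's, where the shown terms are n = 2, 3, 4.
At n = 5 the blocks have lengths 17, 5, 13, 10.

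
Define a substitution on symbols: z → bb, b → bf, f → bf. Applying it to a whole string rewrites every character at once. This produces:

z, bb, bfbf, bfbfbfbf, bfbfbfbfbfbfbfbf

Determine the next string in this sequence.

bfbfbfbfbfbfbfbfbfbfbfbfbfbfbfbf

φ(bfbfbfbfbfbfbfbf) expands symbol-by-symbol to bf bf bf bf bf bf bf bf bf bf bf bf bf bf bf bf; joining the 16 pieces gives the next term.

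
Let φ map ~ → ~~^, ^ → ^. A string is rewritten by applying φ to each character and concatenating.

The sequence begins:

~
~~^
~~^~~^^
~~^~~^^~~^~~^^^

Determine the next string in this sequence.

~~^~~^^~~^~~^^^~~^~~^^~~^~~^^^^

Replace each of the 15 characters of ~~^~~^^~~^~~^^^ in place — ~~^ ~~^ ^ ~~^ ~~^ ^ ^ ~~^ ~~^ ^ ~~^ ~~^ ^ ^ ^ — and concatenate.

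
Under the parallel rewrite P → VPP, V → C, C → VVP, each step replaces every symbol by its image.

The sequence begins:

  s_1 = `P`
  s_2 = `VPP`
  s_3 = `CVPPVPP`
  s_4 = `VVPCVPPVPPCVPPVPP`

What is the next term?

Rewriting the 17 symbols of VVPCVPPVPPCVPPVPP one by one yields C C VPP VVP C VPP VPP C VPP VPP VVP C VPP VPP C VPP VPP; concatenated:

CCVPPVVPCVPPVPPCVPPVPPVVPCVPPVPPCVPPVPP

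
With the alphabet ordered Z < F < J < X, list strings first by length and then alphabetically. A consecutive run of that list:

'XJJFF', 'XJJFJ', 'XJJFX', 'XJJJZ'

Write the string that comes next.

The successor of XJJJZ increments the rightmost position that isn't already X and resets every position after it to Z.

XJJJF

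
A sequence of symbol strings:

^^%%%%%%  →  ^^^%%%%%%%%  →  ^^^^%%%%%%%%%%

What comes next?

^^^^^%%%%%%%%%%%%

Reading off run lengths: ^ runs 2, 3, 4; % runs 6, 8, 10 — each is linear in n, where the shown terms are n = 3, 4, 5.
For the next term, n = 6, so the run lengths are 5, 12.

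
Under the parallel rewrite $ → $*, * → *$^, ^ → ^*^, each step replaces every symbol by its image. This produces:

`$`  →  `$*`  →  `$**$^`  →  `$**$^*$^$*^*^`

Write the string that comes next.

φ($**$^*$^$*^*^) expands symbol-by-symbol to $* *$^ *$^ $* ^*^ *$^ $* ^*^ $* *$^ ^*^ *$^ ^*^; joining the 13 pieces gives the next term.

$**$^*$^$*^*^*$^$*^*^$**$^^*^*$^^*^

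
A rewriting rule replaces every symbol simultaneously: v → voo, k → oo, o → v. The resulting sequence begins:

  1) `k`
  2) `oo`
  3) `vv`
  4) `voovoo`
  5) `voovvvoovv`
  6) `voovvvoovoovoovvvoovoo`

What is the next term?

Replace each of the 22 characters of voovvvoovoovoovvvoovoo in place — voo v v voo voo voo v v voo v v voo v v voo voo voo v v voo v v — and concatenate.

voovvvoovoovoovvvoovvvoovvvoovoovoovvvoovv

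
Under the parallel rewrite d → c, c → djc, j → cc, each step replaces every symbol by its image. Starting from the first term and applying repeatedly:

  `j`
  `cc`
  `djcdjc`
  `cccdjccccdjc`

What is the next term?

Expanding cccdjccccdjc: c→djc, c→djc, c→djc, d→c, j→cc, c→djc, c→djc, c→djc, c→djc, d→c, j→cc, c→djc. Concatenated: djc djc djc c cc djc djc djc djc c cc djc.

djcdjcdjccccdjcdjcdjcdjccccdjc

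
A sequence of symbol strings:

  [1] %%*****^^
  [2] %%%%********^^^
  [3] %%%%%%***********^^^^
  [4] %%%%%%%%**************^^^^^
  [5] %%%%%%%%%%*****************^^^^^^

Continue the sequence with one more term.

%%%%%%%%%%%%********************^^^^^^^

Reading off run lengths: % runs 2, 4, 6, 8, 10; * runs 5, 8, 11, 14, 17; ^ runs 2, 3, 4, 5, 6 — each is linear in n, where the shown terms are n = 2, 3, 4, 5, 6.
Setting n = 7 gives 12, 20, 7 characters in each block.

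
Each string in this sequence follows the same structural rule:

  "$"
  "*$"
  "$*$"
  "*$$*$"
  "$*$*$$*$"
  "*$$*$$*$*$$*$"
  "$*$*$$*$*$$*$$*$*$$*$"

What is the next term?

Each term (from the third on) is the two preceding terms concatenated in order: term 3 = $·*$ = $*$.
The next term joins *$$*$$*$*$$*$ and $*$*$$*$*$$*$$*$*$$*$.

*$$*$$*$*$$*$$*$*$$*$*$$*$$*$*$$*$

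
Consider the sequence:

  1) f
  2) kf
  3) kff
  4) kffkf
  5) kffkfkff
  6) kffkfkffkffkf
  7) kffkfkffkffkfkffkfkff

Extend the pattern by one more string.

From term 3 onward, concatenate the last term with the second-to-last: kf·f = kff, kff·kf = kffkf, …
So term 8 is kffkfkffkffkfkffkfkff·kffkfkffkffkf.

kffkfkffkffkfkffkfkffkffkfkffkffkf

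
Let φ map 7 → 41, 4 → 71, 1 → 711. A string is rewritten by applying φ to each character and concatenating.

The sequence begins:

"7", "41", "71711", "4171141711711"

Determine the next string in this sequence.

7171141711711717114171171141711711

Replace each of the 13 characters of 4171141711711 in place — 71 711 41 711 711 71 711 41 711 711 41 711 711 — and concatenate.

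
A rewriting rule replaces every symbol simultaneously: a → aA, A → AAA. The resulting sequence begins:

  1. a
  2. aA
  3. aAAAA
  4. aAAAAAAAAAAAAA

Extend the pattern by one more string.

aAAAAAAAAAAAAAAAAAAAAAAAAAAAAAAAAAAAAAAAA

Replace each of the 14 characters of aAAAAAAAAAAAAA in place — aA AAA AAA AAA AAA AAA AAA AAA AAA AAA AAA AAA AAA AAA — and concatenate.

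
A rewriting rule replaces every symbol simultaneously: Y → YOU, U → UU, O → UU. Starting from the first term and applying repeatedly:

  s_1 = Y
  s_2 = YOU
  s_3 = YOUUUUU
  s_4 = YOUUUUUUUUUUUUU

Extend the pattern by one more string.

Rewriting the 15 symbols of YOUUUUUUUUUUUUU one by one yields YOU UU UU UU UU UU UU UU UU UU UU UU UU UU UU; concatenated:

YOUUUUUUUUUUUUUUUUUUUUUUUUUUUUU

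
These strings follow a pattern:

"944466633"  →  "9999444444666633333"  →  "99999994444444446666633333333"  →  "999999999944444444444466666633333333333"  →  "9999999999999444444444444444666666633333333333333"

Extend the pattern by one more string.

99999999999999994444444444444444446666666633333333333333333

The n-th term is 3n-2 9's then 3n 4's then n+2 6's then 3n-1 3's (n = 1, 2, …).
At n = 6 the blocks have lengths 16, 18, 8, 17.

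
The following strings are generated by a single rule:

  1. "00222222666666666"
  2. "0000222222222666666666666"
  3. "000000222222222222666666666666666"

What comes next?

The n-th term is 2n-2 0's then 3n 2's then 3n+3 6's, where the shown terms are n = 2, 3, 4.
For the next term, n = 5, so the run lengths are 8, 15, 18.

00000000222222222222222666666666666666666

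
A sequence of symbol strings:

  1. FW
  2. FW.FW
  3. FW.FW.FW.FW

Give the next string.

FW.FW.FW.FW.FW.FW.FW.FW

Each string is two copies of the previous one joined by '.'.
So the next term is two copies of FW.FW.FW.FW with '.' between the halves.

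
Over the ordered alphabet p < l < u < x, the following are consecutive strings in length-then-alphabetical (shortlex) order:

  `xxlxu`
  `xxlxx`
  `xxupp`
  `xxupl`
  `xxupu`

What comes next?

Treat xxupu as a base-4 numeral over the given alphabet and add one, carrying through any trailing x's.

xxupx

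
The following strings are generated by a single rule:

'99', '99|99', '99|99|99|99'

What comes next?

Every step duplicates the string with '|' between the halves.
Doubling 99|99|99|99 with '|' between the halves:

99|99|99|99|99|99|99|99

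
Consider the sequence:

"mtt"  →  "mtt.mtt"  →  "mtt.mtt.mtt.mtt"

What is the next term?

Each string is two copies of the previous one joined by '.'.
Doubling mtt.mtt.mtt.mtt with '.' between the halves:

mtt.mtt.mtt.mtt.mtt.mtt.mtt.mtt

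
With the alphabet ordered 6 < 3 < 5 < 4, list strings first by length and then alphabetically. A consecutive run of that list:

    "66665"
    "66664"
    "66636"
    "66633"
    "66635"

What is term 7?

Advancing 2 positions from 66635 through 66635 → 66634 reaches term 7.

66656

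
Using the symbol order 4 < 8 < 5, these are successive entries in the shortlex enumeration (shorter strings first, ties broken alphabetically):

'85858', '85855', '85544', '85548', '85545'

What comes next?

85584

Find the rightmost character of 85545 below 5, bump it to the next letter, and reset everything to its right to 4.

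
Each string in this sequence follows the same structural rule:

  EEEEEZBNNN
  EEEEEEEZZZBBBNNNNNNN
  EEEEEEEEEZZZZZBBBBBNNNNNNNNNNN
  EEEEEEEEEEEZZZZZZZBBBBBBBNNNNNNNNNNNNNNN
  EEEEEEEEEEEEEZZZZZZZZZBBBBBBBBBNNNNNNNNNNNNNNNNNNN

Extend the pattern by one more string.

Reading off run lengths: E runs 5, 7, 9, 11, 13; Z runs 1, 3, 5, 7, 9; B runs 1, 3, 5, 7, 9; N runs 3, 7, 11, 15, 19 — each is linear in n (n = 1, 2, …).
Setting n = 6 gives 15, 11, 11, 23 characters in each block.

EEEEEEEEEEEEEEEZZZZZZZZZZZBBBBBBBBBBBNNNNNNNNNNNNNNNNNNNNNNN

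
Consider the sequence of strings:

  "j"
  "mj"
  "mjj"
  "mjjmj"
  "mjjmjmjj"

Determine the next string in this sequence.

From term 3 onward, concatenate the last term with the second-to-last: mj·j = mjj, mjj·mj = mjjmj, …
The next term joins mjjmjmjj and mjjmj.

mjjmjmjjmjjmj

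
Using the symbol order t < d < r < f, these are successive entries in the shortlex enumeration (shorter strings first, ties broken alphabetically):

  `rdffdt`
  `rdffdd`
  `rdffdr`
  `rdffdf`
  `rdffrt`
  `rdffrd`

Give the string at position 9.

Stepping forward 3 times from rdffrd: rdffrd → rdffrr → rdffrf, then the target.

rdffft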